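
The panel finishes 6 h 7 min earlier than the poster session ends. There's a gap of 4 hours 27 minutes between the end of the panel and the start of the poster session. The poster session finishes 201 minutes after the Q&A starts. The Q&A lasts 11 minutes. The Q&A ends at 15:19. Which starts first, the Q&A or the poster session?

the Q&A

The Q&A starts at 15:19 − 11 min = 15:08.
The poster session ends at 15:08 + 201 min = 18:29.
The panel ends at 18:29 − 367 min = 12:22.
The poster session starts at 12:22 + 267 min = 16:49.
The Q&A starts at 15:08 and the poster session starts at 16:49, so the Q&A is first.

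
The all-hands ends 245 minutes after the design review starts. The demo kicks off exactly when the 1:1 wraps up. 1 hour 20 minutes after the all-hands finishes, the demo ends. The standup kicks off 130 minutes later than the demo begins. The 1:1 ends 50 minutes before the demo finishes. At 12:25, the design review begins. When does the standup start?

The all-hands ends at 12:25 + 245 min = 16:30.
The demo ends at 16:30 + 80 min = 17:50.
The 1:1 ends at 17:50 − 50 min = 17:00.
So the demo starts at 17:00.
The standup starts at 17:00 + 130 min = 19:10.

19:10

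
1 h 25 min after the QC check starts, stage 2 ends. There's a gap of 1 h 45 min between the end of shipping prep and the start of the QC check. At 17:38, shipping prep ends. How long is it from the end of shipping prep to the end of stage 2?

3 h 10 min

The QC check starts at 17:38 + 105 min = 19:23.
Stage 2 ends at 19:23 + 85 min = 20:48.
From 17:38 to 20:48 is 3 h 10 min.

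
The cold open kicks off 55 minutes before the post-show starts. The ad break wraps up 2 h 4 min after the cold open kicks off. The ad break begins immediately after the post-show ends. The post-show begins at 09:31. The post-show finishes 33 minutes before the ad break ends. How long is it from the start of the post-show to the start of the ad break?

36 minutes

The cold open starts at 09:31 − 55 min = 08:36.
The ad break ends at 08:36 + 124 min = 10:40.
The post-show ends at 10:40 − 33 min = 10:07.
So the ad break starts at 10:07.
From 09:31 to 10:07 is 36 minutes.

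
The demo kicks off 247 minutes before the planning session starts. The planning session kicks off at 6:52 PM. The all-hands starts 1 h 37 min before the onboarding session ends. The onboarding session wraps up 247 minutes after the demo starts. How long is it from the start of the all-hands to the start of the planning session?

1 hour 37 minutes

The demo starts at 6:52 PM − 247 min = 2:45 PM.
The onboarding session ends at 2:45 PM + 247 min = 6:52 PM.
The all-hands starts at 6:52 PM − 97 min = 5:15 PM.
From 5:15 PM to 6:52 PM is 1 hour 37 minutes.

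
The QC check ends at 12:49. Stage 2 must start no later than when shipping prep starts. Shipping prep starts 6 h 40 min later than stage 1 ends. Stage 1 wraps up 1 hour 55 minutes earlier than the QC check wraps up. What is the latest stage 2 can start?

Stage 1 ends at 12:49 − 115 min = 10:54.
Shipping prep starts at 10:54 + 400 min = 17:34.
Stage 2 is bounded by shipping prep, so the latest it can start is 17:34.

17:34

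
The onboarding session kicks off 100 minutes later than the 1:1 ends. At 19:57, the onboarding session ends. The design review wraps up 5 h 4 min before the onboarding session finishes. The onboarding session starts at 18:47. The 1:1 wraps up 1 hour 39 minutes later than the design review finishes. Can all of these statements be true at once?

No

The design review ends at 19:57 − 304 min = 14:53.
The 1:1 ends at 14:53 + 99 min = 16:32.
The onboarding session starts at 16:32 + 100 min = 18:12.
But the onboarding session is also said to start at 18:47 — a 35-minute conflict.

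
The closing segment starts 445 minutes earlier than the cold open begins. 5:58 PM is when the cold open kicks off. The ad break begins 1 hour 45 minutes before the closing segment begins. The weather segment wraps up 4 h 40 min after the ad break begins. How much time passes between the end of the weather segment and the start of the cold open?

4 h 30 min

The closing segment starts at 5:58 PM − 445 min = 10:33 AM.
The ad break starts at 10:33 AM − 105 min = 8:48 AM.
The weather segment ends at 8:48 AM + 280 min = 1:28 PM.
From 1:28 PM to 5:58 PM is 4 h 30 min.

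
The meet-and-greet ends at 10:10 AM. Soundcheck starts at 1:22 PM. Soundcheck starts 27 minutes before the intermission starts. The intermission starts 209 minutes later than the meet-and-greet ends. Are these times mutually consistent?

No

The intermission starts at 10:10 AM + 209 min = 1:39 PM.
Soundcheck starts at 1:39 PM − 27 min = 1:12 PM.
But soundcheck is also said to start at 1:22 PM — a 10-minute conflict.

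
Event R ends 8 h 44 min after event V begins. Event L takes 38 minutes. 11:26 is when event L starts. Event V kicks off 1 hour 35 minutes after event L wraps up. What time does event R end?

Event L ends at 11:26 + 38 min = 12:04.
Event V starts at 12:04 + 95 min = 13:39.
Event R ends at 13:39 + 524 min = 22:23.

22:23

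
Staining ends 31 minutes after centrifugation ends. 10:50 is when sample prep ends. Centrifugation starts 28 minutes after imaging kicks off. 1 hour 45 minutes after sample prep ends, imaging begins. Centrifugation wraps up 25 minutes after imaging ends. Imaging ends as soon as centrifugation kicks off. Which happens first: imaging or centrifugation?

Imaging starts at 10:50 + 105 min = 12:35.
Centrifugation starts at 12:35 + 28 min = 13:03.
Imaging starts at 12:35 and centrifugation starts at 13:03, so imaging is first.

imaging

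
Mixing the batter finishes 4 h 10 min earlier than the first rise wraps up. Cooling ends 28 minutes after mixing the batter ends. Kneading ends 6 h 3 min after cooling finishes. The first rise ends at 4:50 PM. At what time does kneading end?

Mixing the batter ends at 4:50 PM − 250 min = 12:40 PM.
Cooling ends at 12:40 PM + 28 min = 1:08 PM.
Kneading ends at 1:08 PM + 363 min = 7:11 PM.

7:11 PM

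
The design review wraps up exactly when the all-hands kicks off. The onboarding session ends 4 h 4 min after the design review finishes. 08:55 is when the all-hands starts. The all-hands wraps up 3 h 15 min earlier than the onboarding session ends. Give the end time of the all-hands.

09:44

The design review ends at 08:55.
The onboarding session ends at 08:55 + 244 min = 12:59.
The all-hands ends at 12:59 − 195 min = 09:44.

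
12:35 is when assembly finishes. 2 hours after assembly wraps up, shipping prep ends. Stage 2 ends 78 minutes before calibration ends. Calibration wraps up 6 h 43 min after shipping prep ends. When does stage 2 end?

Shipping prep ends at 12:35 + 120 min = 14:35.
Calibration ends at 14:35 + 403 min = 21:18.
Stage 2 ends at 21:18 − 78 min = 20:00.

20:00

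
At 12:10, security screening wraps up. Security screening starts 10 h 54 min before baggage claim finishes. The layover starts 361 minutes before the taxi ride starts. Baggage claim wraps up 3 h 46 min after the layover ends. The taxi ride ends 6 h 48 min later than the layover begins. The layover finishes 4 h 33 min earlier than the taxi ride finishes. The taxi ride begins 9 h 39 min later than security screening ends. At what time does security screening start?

10:55

The taxi ride starts at 12:10 + 579 min = 21:49.
The layover starts at 21:49 − 361 min = 15:48.
The taxi ride ends at 15:48 + 408 min = 22:36.
The layover ends at 22:36 − 273 min = 18:03.
Baggage claim ends at 18:03 + 226 min = 21:49.
Security screening starts at 21:49 − 654 min = 10:55.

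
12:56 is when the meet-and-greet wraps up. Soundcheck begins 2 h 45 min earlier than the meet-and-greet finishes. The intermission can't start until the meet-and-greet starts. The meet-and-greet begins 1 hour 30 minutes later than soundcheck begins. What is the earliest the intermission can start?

11:41

Soundcheck starts at 12:56 − 165 min = 10:11.
The meet-and-greet starts at 10:11 + 90 min = 11:41.
The intermission is bounded by the meet-and-greet, so the earliest it can start is 11:41.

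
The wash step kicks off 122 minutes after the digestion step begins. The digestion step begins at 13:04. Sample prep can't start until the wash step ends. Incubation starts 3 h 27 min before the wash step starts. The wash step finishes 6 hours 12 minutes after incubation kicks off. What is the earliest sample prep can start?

The wash step starts at 13:04 + 122 min = 15:06.
Incubation starts at 15:06 − 207 min = 11:39.
The wash step ends at 11:39 + 372 min = 17:51.
Sample prep is bounded by the wash step, so the earliest it can start is 17:51.

17:51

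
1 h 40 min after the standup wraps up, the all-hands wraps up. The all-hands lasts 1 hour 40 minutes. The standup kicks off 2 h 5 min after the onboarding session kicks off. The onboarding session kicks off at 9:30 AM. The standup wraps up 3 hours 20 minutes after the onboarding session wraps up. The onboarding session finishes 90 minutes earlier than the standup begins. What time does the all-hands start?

1:25 PM

The standup starts at 9:30 AM + 125 min = 11:35 AM.
The onboarding session ends at 11:35 AM − 90 min = 10:05 AM.
The standup ends at 10:05 AM + 200 min = 1:25 PM.
The all-hands ends at 1:25 PM + 100 min = 3:05 PM.
The all-hands starts at 3:05 PM − 100 min = 1:25 PM.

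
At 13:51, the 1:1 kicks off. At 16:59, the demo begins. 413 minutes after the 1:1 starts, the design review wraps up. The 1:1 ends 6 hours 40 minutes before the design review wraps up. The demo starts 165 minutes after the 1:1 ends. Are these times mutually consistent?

No

The design review ends at 13:51 + 413 min = 20:44.
The 1:1 ends at 20:44 − 400 min = 14:04.
The demo starts at 14:04 + 165 min = 16:49.
But the demo is also said to start at 16:59 — a 10-minute conflict.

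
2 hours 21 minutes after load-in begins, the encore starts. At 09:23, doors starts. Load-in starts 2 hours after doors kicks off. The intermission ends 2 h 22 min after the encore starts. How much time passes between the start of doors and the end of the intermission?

Load-in starts at 09:23 + 120 min = 11:23.
The encore starts at 11:23 + 141 min = 13:44.
The intermission ends at 13:44 + 142 min = 16:06.
From 09:23 to 16:06 is 6 hours 43 minutes.

6 hours 43 minutes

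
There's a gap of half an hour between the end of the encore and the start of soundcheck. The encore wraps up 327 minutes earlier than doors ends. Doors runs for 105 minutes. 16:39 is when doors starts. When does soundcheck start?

13:27

Doors ends at 16:39 + 105 min = 18:24.
The encore ends at 18:24 − 327 min = 12:57.
Soundcheck starts at 12:57 + 30 min = 13:27.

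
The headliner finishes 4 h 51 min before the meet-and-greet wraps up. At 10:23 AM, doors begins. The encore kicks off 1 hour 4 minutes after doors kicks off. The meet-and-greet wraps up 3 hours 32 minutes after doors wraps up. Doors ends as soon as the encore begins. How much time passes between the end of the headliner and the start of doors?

The encore starts at 10:23 AM + 64 min = 11:27 AM.
So doors ends at 11:27 AM.
The meet-and-greet ends at 11:27 AM + 212 min = 2:59 PM.
The headliner ends at 2:59 PM − 291 min = 10:08 AM.
From 10:08 AM to 10:23 AM is 15 minutes.

15 minutes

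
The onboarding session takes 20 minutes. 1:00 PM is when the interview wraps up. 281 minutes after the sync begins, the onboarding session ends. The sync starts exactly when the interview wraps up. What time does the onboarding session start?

The sync starts at 1:00 PM.
The onboarding session ends at 1:00 PM + 281 min = 5:41 PM.
The onboarding session starts at 5:41 PM − 20 min = 5:21 PM.

5:21 PM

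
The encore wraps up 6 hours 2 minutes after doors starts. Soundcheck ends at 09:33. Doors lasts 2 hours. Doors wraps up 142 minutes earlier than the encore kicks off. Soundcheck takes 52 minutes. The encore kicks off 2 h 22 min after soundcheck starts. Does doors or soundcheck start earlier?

doors

Soundcheck starts at 09:33 − 52 min = 08:41.
The encore starts at 08:41 + 142 min = 11:03.
Doors ends at 11:03 − 142 min = 08:41.
Doors starts at 08:41 − 120 min = 06:41.
Doors starts at 06:41 and soundcheck starts at 08:41, so doors is first.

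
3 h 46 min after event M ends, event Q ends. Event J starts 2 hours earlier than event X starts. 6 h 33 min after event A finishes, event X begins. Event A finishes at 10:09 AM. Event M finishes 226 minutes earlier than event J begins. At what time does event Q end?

2:42 PM

Event X starts at 10:09 AM + 393 min = 4:42 PM.
Event J starts at 4:42 PM − 120 min = 2:42 PM.
Event M ends at 2:42 PM − 226 min = 10:56 AM.
Event Q ends at 10:56 AM + 226 min = 2:42 PM.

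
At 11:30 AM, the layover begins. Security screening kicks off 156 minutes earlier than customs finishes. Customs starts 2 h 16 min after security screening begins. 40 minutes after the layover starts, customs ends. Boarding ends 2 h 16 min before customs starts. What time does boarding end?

9:34 AM

Customs ends at 11:30 AM + 40 min = 12:10 PM.
Security screening starts at 12:10 PM − 156 min = 9:34 AM.
Customs starts at 9:34 AM + 136 min = 11:50 AM.
Boarding ends at 11:50 AM − 136 min = 9:34 AM.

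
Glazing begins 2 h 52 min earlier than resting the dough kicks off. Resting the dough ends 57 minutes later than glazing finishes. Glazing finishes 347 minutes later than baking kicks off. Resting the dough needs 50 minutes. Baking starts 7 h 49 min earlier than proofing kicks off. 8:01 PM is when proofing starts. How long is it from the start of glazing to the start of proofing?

Baking starts at 8:01 PM − 469 min = 12:12 PM.
Glazing ends at 12:12 PM + 347 min = 5:59 PM.
Resting the dough ends at 5:59 PM + 57 min = 6:56 PM.
Resting the dough starts at 6:56 PM − 50 min = 6:06 PM.
Glazing starts at 6:06 PM − 172 min = 3:14 PM.
From 3:14 PM to 8:01 PM is 4 h 47 min.

4 h 47 min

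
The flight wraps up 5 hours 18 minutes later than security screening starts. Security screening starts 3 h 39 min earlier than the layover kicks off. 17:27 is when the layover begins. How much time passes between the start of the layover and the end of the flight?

Security screening starts at 17:27 − 219 min = 13:48.
The flight ends at 13:48 + 318 min = 19:06.
From 17:27 to 19:06 is 1 hour 39 minutes.

1 hour 39 minutes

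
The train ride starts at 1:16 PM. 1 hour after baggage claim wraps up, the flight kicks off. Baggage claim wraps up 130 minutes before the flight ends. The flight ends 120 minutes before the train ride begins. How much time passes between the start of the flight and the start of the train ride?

190 minutes

The flight ends at 1:16 PM − 120 min = 11:16 AM.
Baggage claim ends at 11:16 AM − 130 min = 9:06 AM.
The flight starts at 9:06 AM + 60 min = 10:06 AM.
From 10:06 AM to 1:16 PM is 190 minutes.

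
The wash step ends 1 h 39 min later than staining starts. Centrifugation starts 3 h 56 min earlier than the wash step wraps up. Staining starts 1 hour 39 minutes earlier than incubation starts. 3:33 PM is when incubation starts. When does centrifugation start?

Staining starts at 3:33 PM − 99 min = 1:54 PM.
The wash step ends at 1:54 PM + 99 min = 3:33 PM.
Centrifugation starts at 3:33 PM − 236 min = 11:37 AM.

11:37 AM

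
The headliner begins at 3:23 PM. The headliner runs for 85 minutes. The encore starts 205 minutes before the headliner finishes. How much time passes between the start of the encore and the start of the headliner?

The headliner ends at 3:23 PM + 85 min = 4:48 PM.
The encore starts at 4:48 PM − 205 min = 1:23 PM.
From 1:23 PM to 3:23 PM is 2 hours.

2 hours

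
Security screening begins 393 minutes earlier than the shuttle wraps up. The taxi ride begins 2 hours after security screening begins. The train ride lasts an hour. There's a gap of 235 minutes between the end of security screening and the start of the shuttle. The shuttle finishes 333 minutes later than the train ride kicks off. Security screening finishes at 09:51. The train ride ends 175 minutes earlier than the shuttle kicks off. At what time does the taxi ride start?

The shuttle starts at 09:51 + 235 min = 13:46.
The train ride ends at 13:46 − 175 min = 10:51.
The train ride starts at 10:51 − 60 min = 09:51.
The shuttle ends at 09:51 + 333 min = 15:24.
Security screening starts at 15:24 − 393 min = 08:51.
The taxi ride starts at 08:51 + 120 min = 10:51.

10:51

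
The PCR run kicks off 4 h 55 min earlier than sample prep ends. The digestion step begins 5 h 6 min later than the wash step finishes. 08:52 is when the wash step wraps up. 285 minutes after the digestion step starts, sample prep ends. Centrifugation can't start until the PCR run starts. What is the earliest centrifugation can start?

The digestion step starts at 08:52 + 306 min = 13:58.
Sample prep ends at 13:58 + 285 min = 18:43.
The PCR run starts at 18:43 − 295 min = 13:48.
Centrifugation is bounded by the PCR run, so the earliest it can start is 13:48.

13:48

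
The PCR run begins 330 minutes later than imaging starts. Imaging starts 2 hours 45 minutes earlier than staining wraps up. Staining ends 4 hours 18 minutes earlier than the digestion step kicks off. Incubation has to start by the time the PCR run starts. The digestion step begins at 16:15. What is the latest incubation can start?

14:42

Staining ends at 16:15 − 258 min = 11:57.
Imaging starts at 11:57 − 165 min = 09:12.
The PCR run starts at 09:12 + 330 min = 14:42.
Incubation is bounded by the PCR run, so the latest it can start is 14:42.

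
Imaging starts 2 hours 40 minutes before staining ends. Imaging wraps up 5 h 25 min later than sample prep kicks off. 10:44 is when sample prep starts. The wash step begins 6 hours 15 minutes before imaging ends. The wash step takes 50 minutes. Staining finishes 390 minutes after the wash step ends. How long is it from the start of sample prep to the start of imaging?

Imaging ends at 10:44 + 325 min = 16:09.
The wash step starts at 16:09 − 375 min = 09:54.
The wash step ends at 09:54 + 50 min = 10:44.
Staining ends at 10:44 + 390 min = 17:14.
Imaging starts at 17:14 − 160 min = 14:34.
From 10:44 to 14:34 is 3 h 50 min.

3 h 50 min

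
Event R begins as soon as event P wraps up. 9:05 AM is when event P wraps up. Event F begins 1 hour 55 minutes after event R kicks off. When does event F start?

11:00 AM

Event R starts at 9:05 AM.
Event F starts at 9:05 AM + 115 min = 11:00 AM.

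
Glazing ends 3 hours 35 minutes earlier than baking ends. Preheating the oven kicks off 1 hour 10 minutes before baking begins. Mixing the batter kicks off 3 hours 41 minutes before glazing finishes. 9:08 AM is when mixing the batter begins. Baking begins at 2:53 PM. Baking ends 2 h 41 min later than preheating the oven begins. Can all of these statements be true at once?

Yes

Preheating the oven starts at 2:53 PM − 70 min = 1:43 PM.
Baking ends at 1:43 PM + 161 min = 4:24 PM.
Glazing ends at 4:24 PM − 215 min = 12:49 PM.
Mixing the batter starts at 12:49 PM − 221 min = 9:08 AM.
That matches the stated 9:08 AM, so the schedule is consistent.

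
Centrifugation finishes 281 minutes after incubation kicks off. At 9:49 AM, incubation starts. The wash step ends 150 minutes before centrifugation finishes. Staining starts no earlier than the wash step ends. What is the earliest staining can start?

12:00 PM

Centrifugation ends at 9:49 AM + 281 min = 2:30 PM.
The wash step ends at 2:30 PM − 150 min = 12:00 PM.
Staining is bounded by the wash step, so the earliest it can start is 12:00 PM.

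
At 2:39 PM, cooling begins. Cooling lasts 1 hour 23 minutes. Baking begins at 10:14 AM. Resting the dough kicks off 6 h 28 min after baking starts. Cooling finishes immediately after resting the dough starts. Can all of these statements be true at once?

Resting the dough starts at 10:14 AM + 388 min = 4:42 PM.
So cooling ends at 4:42 PM.
Cooling starts at 4:42 PM − 83 min = 3:19 PM.
But cooling is also said to start at 2:39 PM — a 40-minute conflict.

No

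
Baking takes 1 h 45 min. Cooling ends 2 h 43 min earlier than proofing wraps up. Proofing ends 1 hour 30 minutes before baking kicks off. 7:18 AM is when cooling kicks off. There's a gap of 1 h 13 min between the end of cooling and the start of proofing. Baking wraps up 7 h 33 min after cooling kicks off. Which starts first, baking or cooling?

Baking ends at 7:18 AM + 453 min = 2:51 PM.
Baking starts at 2:51 PM − 105 min = 1:06 PM.
Baking starts at 1:06 PM and cooling starts at 7:18 AM, so cooling is first.

cooling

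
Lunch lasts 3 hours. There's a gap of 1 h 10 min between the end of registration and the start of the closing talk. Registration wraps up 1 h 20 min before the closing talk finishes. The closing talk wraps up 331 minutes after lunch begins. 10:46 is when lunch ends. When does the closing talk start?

13:07

Lunch starts at 10:46 − 180 min = 07:46.
The closing talk ends at 07:46 + 331 min = 13:17.
Registration ends at 13:17 − 80 min = 11:57.
The closing talk starts at 11:57 + 70 min = 13:07.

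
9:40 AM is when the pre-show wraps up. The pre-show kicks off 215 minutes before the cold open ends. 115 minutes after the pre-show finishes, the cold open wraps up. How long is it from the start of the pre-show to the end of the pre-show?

1 h 40 min

The cold open ends at 9:40 AM + 115 min = 11:35 AM.
The pre-show starts at 11:35 AM − 215 min = 8:00 AM.
From 8:00 AM to 9:40 AM is 1 h 40 min.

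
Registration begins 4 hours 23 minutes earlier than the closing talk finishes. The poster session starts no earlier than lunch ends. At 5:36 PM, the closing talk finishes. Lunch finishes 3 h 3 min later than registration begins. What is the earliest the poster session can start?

4:16 PM

Registration starts at 5:36 PM − 263 min = 1:13 PM.
Lunch ends at 1:13 PM + 183 min = 4:16 PM.
The poster session is bounded by lunch, so the earliest it can start is 4:16 PM.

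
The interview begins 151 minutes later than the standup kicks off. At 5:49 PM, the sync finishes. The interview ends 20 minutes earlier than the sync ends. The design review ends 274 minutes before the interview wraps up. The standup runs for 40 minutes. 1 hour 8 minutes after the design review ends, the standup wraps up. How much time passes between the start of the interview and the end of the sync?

The interview ends at 5:49 PM − 20 min = 5:29 PM.
The design review ends at 5:29 PM − 274 min = 12:55 PM.
The standup ends at 12:55 PM + 68 min = 2:03 PM.
The standup starts at 2:03 PM − 40 min = 1:23 PM.
The interview starts at 1:23 PM + 151 min = 3:54 PM.
From 3:54 PM to 5:49 PM is 115 minutes.

115 minutes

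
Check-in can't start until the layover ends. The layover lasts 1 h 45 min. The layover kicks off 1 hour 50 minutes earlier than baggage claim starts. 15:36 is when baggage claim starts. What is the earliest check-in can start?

The layover starts at 15:36 − 110 min = 13:46.
The layover ends at 13:46 + 105 min = 15:31.
Check-in is bounded by the layover, so the earliest it can start is 15:31.

15:31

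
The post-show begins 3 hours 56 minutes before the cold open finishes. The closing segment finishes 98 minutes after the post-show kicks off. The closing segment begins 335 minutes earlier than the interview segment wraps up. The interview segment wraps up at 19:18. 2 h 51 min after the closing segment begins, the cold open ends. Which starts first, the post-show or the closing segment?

The closing segment starts at 19:18 − 335 min = 13:43.
The cold open ends at 13:43 + 171 min = 16:34.
The post-show starts at 16:34 − 236 min = 12:38.
The post-show starts at 12:38 and the closing segment starts at 13:43, so the post-show is first.

the post-show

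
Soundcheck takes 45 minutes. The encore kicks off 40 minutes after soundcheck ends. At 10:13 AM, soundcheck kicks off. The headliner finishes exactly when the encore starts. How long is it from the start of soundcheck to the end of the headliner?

85 minutes

Soundcheck ends at 10:13 AM + 45 min = 10:58 AM.
The encore starts at 10:58 AM + 40 min = 11:38 AM.
So the headliner ends at 11:38 AM.
From 10:13 AM to 11:38 AM is 85 minutes.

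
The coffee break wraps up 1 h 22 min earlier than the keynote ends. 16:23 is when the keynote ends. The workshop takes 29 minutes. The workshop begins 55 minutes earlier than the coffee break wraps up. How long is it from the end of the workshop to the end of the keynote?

1 hour 48 minutes

The coffee break ends at 16:23 − 82 min = 15:01.
The workshop starts at 15:01 − 55 min = 14:06.
The workshop ends at 14:06 + 29 min = 14:35.
From 14:35 to 16:23 is 1 hour 48 minutes.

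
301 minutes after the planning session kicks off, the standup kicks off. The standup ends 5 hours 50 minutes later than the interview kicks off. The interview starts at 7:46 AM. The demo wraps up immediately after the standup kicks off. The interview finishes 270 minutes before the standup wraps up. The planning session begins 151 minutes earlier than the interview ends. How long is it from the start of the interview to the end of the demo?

230 minutes

The standup ends at 7:46 AM + 350 min = 1:36 PM.
The interview ends at 1:36 PM − 270 min = 9:06 AM.
The planning session starts at 9:06 AM − 151 min = 6:35 AM.
The standup starts at 6:35 AM + 301 min = 11:36 AM.
So the demo ends at 11:36 AM.
From 7:46 AM to 11:36 AM is 230 minutes.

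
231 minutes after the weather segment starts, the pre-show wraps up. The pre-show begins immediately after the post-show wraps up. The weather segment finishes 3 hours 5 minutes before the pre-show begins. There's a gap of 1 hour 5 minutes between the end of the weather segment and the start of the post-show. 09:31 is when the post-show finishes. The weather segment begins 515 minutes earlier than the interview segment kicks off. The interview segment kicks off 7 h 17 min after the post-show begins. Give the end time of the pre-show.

The pre-show starts at 09:31.
The weather segment ends at 09:31 − 185 min = 06:26.
The post-show starts at 06:26 + 65 min = 07:31.
The interview segment starts at 07:31 + 437 min = 14:48.
The weather segment starts at 14:48 − 515 min = 06:13.
The pre-show ends at 06:13 + 231 min = 10:04.

10:04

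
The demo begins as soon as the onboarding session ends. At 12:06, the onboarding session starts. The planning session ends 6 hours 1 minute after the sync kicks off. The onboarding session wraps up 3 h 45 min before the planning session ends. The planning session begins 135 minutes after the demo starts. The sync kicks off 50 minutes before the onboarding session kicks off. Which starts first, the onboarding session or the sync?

the sync

The sync starts at 12:06 − 50 min = 11:16.
The onboarding session starts at 12:06 and the sync starts at 11:16, so the sync is first.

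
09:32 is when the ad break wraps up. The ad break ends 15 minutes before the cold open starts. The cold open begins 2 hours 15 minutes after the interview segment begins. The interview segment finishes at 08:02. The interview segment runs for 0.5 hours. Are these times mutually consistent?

Yes

The interview segment starts at 08:02 − 30 min = 07:32.
The cold open starts at 07:32 + 135 min = 09:47.
The ad break ends at 09:47 − 15 min = 09:32.
That matches the stated 09:32, so the schedule is consistent.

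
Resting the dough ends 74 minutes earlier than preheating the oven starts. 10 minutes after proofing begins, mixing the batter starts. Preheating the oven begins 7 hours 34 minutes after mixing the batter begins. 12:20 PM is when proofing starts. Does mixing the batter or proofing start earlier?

Mixing the batter starts at 12:20 PM + 10 min = 12:30 PM.
Mixing the batter starts at 12:30 PM and proofing starts at 12:20 PM, so proofing is first.

proofing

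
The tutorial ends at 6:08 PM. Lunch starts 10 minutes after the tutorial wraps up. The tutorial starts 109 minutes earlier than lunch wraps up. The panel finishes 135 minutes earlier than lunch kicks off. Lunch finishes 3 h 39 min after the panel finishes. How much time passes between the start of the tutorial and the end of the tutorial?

Lunch starts at 6:08 PM + 10 min = 6:18 PM.
The panel ends at 6:18 PM − 135 min = 4:03 PM.
Lunch ends at 4:03 PM + 219 min = 7:42 PM.
The tutorial starts at 7:42 PM − 109 min = 5:53 PM.
From 5:53 PM to 6:08 PM is 15 minutes.

15 minutes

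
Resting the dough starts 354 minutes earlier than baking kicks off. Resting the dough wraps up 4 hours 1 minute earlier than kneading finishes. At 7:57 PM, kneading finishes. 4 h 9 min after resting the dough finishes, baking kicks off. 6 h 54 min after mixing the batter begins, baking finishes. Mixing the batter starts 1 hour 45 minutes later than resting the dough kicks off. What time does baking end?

10:50 PM

Resting the dough ends at 7:57 PM − 241 min = 3:56 PM.
Baking starts at 3:56 PM + 249 min = 8:05 PM.
Resting the dough starts at 8:05 PM − 354 min = 2:11 PM.
Mixing the batter starts at 2:11 PM + 105 min = 3:56 PM.
Baking ends at 3:56 PM + 414 min = 10:50 PM.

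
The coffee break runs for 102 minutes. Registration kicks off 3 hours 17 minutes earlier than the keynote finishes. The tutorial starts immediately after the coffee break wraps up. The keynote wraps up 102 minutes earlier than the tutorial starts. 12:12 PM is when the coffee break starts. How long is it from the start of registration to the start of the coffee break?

The coffee break ends at 12:12 PM + 102 min = 1:54 PM.
So the tutorial starts at 1:54 PM.
The keynote ends at 1:54 PM − 102 min = 12:12 PM.
Registration starts at 12:12 PM − 197 min = 8:55 AM.
From 8:55 AM to 12:12 PM is 197 minutes.

197 minutes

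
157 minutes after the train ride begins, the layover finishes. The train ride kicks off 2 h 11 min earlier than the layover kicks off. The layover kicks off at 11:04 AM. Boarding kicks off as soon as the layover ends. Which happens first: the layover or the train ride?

the train ride

The train ride starts at 11:04 AM − 131 min = 8:53 AM.
The layover starts at 11:04 AM and the train ride starts at 8:53 AM, so the train ride is first.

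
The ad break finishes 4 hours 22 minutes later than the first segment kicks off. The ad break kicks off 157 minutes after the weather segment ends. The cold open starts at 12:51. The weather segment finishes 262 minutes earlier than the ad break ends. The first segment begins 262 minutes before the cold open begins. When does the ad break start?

11:06

The first segment starts at 12:51 − 262 min = 08:29.
The ad break ends at 08:29 + 262 min = 12:51.
The weather segment ends at 12:51 − 262 min = 08:29.
The ad break starts at 08:29 + 157 min = 11:06.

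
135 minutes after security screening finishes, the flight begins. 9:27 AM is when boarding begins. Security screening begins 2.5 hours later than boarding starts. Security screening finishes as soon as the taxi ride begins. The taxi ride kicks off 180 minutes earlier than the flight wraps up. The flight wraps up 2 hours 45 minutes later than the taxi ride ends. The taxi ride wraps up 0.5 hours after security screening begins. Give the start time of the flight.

Security screening starts at 9:27 AM + 150 min = 11:57 AM.
The taxi ride ends at 11:57 AM + 30 min = 12:27 PM.
The flight ends at 12:27 PM + 165 min = 3:12 PM.
The taxi ride starts at 3:12 PM − 180 min = 12:12 PM.
So security screening ends at 12:12 PM.
The flight starts at 12:12 PM + 135 min = 2:27 PM.

2:27 PM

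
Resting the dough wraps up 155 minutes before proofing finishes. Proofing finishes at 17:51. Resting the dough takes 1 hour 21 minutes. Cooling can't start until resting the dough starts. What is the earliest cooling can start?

13:55

Resting the dough ends at 17:51 − 155 min = 15:16.
Resting the dough starts at 15:16 − 81 min = 13:55.
Cooling is bounded by resting the dough, so the earliest it can start is 13:55.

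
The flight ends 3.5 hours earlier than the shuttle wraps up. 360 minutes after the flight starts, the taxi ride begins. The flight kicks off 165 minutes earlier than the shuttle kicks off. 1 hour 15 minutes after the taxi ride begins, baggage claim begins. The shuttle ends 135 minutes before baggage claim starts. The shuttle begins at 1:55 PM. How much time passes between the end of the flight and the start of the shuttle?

1 h 15 min

The flight starts at 1:55 PM − 165 min = 11:10 AM.
The taxi ride starts at 11:10 AM + 360 min = 5:10 PM.
Baggage claim starts at 5:10 PM + 75 min = 6:25 PM.
The shuttle ends at 6:25 PM − 135 min = 4:10 PM.
The flight ends at 4:10 PM − 210 min = 12:40 PM.
From 12:40 PM to 1:55 PM is 1 h 15 min.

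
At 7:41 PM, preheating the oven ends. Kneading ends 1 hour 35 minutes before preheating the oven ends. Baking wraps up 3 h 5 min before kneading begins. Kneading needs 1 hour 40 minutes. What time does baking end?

1:21 PM

Kneading ends at 7:41 PM − 95 min = 6:06 PM.
Kneading starts at 6:06 PM − 100 min = 4:26 PM.
Baking ends at 4:26 PM − 185 min = 1:21 PM.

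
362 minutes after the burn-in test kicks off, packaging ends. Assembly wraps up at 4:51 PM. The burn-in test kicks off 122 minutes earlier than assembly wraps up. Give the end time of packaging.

8:51 PM

The burn-in test starts at 4:51 PM − 122 min = 2:49 PM.
Packaging ends at 2:49 PM + 362 min = 8:51 PM.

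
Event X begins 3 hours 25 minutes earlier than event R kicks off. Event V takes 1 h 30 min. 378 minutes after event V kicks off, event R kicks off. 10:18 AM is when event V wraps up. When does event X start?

11:41 AM

Event V starts at 10:18 AM − 90 min = 8:48 AM.
Event R starts at 8:48 AM + 378 min = 3:06 PM.
Event X starts at 3:06 PM − 205 min = 11:41 AM.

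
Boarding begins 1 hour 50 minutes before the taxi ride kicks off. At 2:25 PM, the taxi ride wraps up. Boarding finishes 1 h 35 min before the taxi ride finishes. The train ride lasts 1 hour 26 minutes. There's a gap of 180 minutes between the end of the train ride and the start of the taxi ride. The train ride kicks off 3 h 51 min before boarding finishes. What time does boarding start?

Boarding ends at 2:25 PM − 95 min = 12:50 PM.
The train ride starts at 12:50 PM − 231 min = 8:59 AM.
The train ride ends at 8:59 AM + 86 min = 10:25 AM.
The taxi ride starts at 10:25 AM + 180 min = 1:25 PM.
Boarding starts at 1:25 PM − 110 min = 11:35 AM.

11:35 AM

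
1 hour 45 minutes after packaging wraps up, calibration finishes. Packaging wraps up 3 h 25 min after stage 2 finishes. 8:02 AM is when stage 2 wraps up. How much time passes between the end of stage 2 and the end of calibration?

5 h 10 min

Packaging ends at 8:02 AM + 205 min = 11:27 AM.
Calibration ends at 11:27 AM + 105 min = 1:12 PM.
From 8:02 AM to 1:12 PM is 5 h 10 min.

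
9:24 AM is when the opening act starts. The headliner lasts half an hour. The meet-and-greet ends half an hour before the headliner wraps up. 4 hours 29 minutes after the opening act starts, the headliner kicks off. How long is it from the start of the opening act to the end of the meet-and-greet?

269 minutes

The headliner starts at 9:24 AM + 269 min = 1:53 PM.
The headliner ends at 1:53 PM + 30 min = 2:23 PM.
The meet-and-greet ends at 2:23 PM − 30 min = 1:53 PM.
From 9:24 AM to 1:53 PM is 269 minutes.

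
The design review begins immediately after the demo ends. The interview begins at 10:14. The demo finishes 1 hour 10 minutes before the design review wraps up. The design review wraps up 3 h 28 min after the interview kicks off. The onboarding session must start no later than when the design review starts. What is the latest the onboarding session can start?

12:32

The design review ends at 10:14 + 208 min = 13:42.
The demo ends at 13:42 − 70 min = 12:32.
So the design review starts at 12:32.
The onboarding session is bounded by the design review, so the latest it can start is 12:32.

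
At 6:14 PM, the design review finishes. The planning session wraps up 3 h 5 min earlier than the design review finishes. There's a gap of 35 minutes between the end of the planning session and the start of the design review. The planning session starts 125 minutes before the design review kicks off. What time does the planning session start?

The planning session ends at 6:14 PM − 185 min = 3:09 PM.
The design review starts at 3:09 PM + 35 min = 3:44 PM.
The planning session starts at 3:44 PM − 125 min = 1:39 PM.

1:39 PM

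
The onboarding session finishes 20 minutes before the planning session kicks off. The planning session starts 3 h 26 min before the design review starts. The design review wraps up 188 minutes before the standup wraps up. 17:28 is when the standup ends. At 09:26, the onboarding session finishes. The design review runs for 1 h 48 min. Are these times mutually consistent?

No

The design review ends at 17:28 − 188 min = 14:20.
The design review starts at 14:20 − 108 min = 12:32.
The planning session starts at 12:32 − 206 min = 09:06.
The onboarding session ends at 09:06 − 20 min = 08:46.
But the onboarding session is also said to end at 09:26 — a 40-minute conflict.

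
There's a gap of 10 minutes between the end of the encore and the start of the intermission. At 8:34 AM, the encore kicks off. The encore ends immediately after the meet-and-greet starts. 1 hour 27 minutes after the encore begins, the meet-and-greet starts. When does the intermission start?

The meet-and-greet starts at 8:34 AM + 87 min = 10:01 AM.
So the encore ends at 10:01 AM.
The intermission starts at 10:01 AM + 10 min = 10:11 AM.

10:11 AM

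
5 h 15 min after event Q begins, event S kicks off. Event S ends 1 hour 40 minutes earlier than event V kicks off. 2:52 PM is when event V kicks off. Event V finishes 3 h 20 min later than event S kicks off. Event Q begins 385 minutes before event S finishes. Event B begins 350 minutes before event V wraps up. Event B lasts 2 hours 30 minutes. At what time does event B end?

Event S ends at 2:52 PM − 100 min = 1:12 PM.
Event Q starts at 1:12 PM − 385 min = 6:47 AM.
Event S starts at 6:47 AM + 315 min = 12:02 PM.
Event V ends at 12:02 PM + 200 min = 3:22 PM.
Event B starts at 3:22 PM − 350 min = 9:32 AM.
Event B ends at 9:32 AM + 150 min = 12:02 PM.

12:02 PM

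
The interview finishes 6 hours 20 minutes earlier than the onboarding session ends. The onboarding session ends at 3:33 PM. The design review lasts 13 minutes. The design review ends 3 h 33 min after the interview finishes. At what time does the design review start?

The interview ends at 3:33 PM − 380 min = 9:13 AM.
The design review ends at 9:13 AM + 213 min = 12:46 PM.
The design review starts at 12:46 PM − 13 min = 12:33 PM.

12:33 PM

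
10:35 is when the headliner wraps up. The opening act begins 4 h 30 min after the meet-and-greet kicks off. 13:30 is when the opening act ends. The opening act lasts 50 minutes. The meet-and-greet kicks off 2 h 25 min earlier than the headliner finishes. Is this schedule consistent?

Yes

The meet-and-greet starts at 10:35 − 145 min = 08:10.
The opening act starts at 08:10 + 270 min = 12:40.
The opening act ends at 12:40 + 50 min = 13:30.
That matches the stated 13:30, so the schedule is consistent.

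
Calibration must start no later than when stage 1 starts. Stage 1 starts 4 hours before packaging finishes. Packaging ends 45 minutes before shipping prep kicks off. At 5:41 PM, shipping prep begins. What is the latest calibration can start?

12:56 PM

Packaging ends at 5:41 PM − 45 min = 4:56 PM.
Stage 1 starts at 4:56 PM − 240 min = 12:56 PM.
Calibration is bounded by stage 1, so the latest it can start is 12:56 PM.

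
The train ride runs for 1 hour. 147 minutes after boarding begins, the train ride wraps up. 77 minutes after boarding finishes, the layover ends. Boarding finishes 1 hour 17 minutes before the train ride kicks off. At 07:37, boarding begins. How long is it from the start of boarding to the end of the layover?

The train ride ends at 07:37 + 147 min = 10:04.
The train ride starts at 10:04 − 60 min = 09:04.
Boarding ends at 09:04 − 77 min = 07:47.
The layover ends at 07:47 + 77 min = 09:04.
From 07:37 to 09:04 is 87 minutes.

87 minutes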